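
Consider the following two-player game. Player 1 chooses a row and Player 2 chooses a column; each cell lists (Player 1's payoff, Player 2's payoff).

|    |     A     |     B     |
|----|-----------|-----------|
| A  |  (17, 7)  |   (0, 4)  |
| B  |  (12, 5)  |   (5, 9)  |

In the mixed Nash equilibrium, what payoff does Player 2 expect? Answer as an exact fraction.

43/7

Player 1 mixes with probability p on A, chosen so Player 2 is indifferent: 7p + 5(1−p) = 4p + 9(1−p) gives p = 4/7.
Player 2's expected payoff is 7·4/7 + 5·3/7 = 43/7.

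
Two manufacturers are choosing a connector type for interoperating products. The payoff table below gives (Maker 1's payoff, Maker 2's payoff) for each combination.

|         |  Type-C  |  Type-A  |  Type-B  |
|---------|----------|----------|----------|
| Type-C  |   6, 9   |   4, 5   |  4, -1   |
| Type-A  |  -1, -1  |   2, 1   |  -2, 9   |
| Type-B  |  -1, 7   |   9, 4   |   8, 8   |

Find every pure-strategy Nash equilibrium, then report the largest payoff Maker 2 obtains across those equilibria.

Both Type-C is a pure NE (Maker 1: 6 ≥ -1; Maker 2: 9 ≥ 5). Maker 2 gets 9.
Both Type-B is a pure NE (Maker 1: 8 ≥ 4; Maker 2: 8 ≥ 7). Maker 2 gets 8.
Every other cell has a profitable deviation for at least one player. Highest of {9, 8} is 9.

9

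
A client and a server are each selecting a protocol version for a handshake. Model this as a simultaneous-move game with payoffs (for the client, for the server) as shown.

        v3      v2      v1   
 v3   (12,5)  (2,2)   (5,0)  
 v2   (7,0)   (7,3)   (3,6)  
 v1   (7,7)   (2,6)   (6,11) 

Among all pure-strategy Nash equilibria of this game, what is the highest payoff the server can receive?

11

Both v3 is a pure NE (the client: 12 ≥ 7; the server: 5 ≥ 2). The server gets 5.
Both v1 is a pure NE (the client: 6 ≥ 5; the server: 11 ≥ 7). The server gets 11.
Every other cell has a profitable deviation for at least one player. Highest of {5, 11} is 11.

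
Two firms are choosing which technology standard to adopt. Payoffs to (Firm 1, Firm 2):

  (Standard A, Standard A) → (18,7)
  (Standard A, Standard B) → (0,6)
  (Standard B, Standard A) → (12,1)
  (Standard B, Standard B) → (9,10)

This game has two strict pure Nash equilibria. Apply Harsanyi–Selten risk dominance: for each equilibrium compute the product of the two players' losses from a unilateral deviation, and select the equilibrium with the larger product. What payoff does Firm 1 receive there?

9

At both Standard A: Firm 1 loses 18 − 12 = 6 by deviating; Firm 2 loses 7 − 6 = 1. Product = 6·1 = 6.
At both Standard B: Firm 1 loses 9 − 0 = 9 by deviating; Firm 2 loses 10 − 1 = 9. Product = 9·9 = 81.
81 > 6, so both Standard B is risk-dominant. Firm 1's payoff there is 9.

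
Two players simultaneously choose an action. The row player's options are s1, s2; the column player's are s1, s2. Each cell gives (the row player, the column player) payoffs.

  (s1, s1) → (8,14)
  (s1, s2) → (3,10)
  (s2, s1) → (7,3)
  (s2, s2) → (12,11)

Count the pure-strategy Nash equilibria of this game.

2

Both s1: the row player gets 8 (best alternative 7); the column player gets 14 (best alternative 10). Neither deviates — NE.
Both s2: the row player gets 12 (best alternative 3); the column player gets 11 (best alternative 3). Neither deviates — NE.
(s2, s1) is not a NE: the row player would switch to s1 (8 > 7).
No other cell survives both best-response checks, so there are 2 pure NE.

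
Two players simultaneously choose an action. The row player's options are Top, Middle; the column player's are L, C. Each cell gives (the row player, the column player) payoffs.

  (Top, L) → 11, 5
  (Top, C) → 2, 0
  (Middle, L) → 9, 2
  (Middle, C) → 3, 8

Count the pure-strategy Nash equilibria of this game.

(Top, L): the row player gets 11 (best alternative 9); the column player gets 5 (best alternative 0). Neither deviates — NE.
(Middle, C): the row player gets 3 (best alternative 2); the column player gets 8 (best alternative 2). Neither deviates — NE.
(Middle, L) is not a NE: the row player would switch to Top (11 > 9).
No other cell survives both best-response checks, so there are 2 pure NE.

2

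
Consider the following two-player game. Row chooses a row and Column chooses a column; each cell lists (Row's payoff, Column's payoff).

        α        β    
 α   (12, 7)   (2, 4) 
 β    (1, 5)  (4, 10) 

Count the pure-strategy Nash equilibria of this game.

Both α: Row gets 12 (best alternative 1); Column gets 7 (best alternative 4). Neither deviates — NE.
Both β: Row gets 4 (best alternative 2); Column gets 10 (best alternative 5). Neither deviates — NE.
(β, α) is not a NE: Row would switch to α (12 > 1).
No other cell survives both best-response checks, so there are 2 pure NE.

2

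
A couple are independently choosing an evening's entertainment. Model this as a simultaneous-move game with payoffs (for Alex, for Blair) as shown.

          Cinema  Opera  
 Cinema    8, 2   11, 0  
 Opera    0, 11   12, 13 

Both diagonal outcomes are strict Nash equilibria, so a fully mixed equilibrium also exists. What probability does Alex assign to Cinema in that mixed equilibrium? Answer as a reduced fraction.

1/2

Alex's mix p on Cinema must make Blair indifferent between Cinema and Opera.
Blair's payoff from Cinema: 2p + 11(1−p). From Opera: 0p + 13(1−p).
Set equal: 2p = 2(1−p) → p = 2/4 = 1/2.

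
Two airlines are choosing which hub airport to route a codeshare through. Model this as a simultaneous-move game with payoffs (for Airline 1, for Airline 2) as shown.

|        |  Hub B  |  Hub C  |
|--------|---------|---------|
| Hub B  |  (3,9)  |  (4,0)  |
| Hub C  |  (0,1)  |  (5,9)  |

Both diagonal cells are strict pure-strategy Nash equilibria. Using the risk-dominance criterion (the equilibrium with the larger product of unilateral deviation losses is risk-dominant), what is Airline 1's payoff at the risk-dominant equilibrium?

At both Hub B: Airline 1 loses 3 − 0 = 3 by deviating; Airline 2 loses 9 − 0 = 9. Product = 3·9 = 27.
At both Hub C: Airline 1 loses 5 − 4 = 1 by deviating; Airline 2 loses 9 − 1 = 8. Product = 1·8 = 8.
27 > 8, so both Hub B is risk-dominant. Airline 1's payoff there is 3.

3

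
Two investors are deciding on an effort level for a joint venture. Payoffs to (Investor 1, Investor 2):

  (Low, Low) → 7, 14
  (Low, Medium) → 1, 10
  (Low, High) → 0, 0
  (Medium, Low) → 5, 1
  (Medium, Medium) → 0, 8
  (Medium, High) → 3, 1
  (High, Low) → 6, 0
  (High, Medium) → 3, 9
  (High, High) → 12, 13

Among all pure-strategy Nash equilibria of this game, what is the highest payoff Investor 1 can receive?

Both Low is a pure NE (Investor 1: 7 ≥ 6; Investor 2: 14 ≥ 10). Investor 1 gets 7.
Both High is a pure NE (Investor 1: 12 ≥ 3; Investor 2: 13 ≥ 9). Investor 1 gets 12.
Every other cell has a profitable deviation for at least one player. Highest of {7, 12} is 12.

12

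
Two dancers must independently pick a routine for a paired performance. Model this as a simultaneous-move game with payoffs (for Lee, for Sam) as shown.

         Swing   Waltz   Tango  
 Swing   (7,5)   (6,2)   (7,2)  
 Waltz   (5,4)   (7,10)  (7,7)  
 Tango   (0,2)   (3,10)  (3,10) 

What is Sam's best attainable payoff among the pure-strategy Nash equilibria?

Both Swing is a pure NE (Lee: 7 ≥ 5; Sam: 5 ≥ 2). Sam gets 5.
Both Waltz is a pure NE (Lee: 7 ≥ 6; Sam: 10 ≥ 7). Sam gets 10.
Every other cell has a profitable deviation for at least one player. Highest of {5, 10} is 10.

10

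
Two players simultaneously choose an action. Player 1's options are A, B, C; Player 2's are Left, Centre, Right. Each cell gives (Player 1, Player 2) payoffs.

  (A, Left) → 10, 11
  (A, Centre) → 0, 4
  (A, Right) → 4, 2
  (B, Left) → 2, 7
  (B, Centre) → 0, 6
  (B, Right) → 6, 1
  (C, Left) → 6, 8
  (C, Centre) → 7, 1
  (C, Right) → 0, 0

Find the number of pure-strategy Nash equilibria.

(A, Left): Player 1 gets 10 (best alternative 6); Player 2 gets 11 (best alternative 4). Neither deviates — NE.
(C, Right) is not a NE: Player 1 would switch to B (6 > 0).
No other cell survives both best-response checks, so there is 1 pure NE.

1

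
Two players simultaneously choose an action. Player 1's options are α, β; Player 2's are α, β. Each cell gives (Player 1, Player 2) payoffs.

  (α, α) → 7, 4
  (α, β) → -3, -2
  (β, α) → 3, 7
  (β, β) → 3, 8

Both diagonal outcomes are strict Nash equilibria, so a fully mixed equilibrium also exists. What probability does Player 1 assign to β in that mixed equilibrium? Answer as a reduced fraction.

6/7

Player 1's mix p on α must make Player 2 indifferent between α and β.
Player 2's payoff from α: 4p + 7(1−p). From β: (-2)p + 8(1−p).
Set equal: 6p = 1(1−p) → p = 1/7.
Probability on β is 1 − 1/7 = 6/7.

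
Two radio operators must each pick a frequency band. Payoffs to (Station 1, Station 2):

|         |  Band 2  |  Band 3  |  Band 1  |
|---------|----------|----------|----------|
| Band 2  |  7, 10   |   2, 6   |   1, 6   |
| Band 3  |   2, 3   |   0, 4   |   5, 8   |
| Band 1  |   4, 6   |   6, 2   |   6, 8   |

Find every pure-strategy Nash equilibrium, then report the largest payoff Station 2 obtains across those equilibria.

10

Both Band 2 is a pure NE (Station 1: 7 ≥ 4; Station 2: 10 ≥ 6). Station 2 gets 10.
Both Band 1 is a pure NE (Station 1: 6 ≥ 5; Station 2: 8 ≥ 6). Station 2 gets 8.
Every other cell has a profitable deviation for at least one player. Highest of {10, 8} is 10.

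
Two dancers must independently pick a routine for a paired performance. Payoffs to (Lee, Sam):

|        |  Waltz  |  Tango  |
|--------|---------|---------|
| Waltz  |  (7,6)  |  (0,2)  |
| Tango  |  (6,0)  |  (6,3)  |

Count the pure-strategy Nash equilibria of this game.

2

Both Waltz: Lee gets 7 (best alternative 6); Sam gets 6 (best alternative 2). Neither deviates — NE.
Both Tango: Lee gets 6 (best alternative 0); Sam gets 3 (best alternative 0). Neither deviates — NE.
(Waltz, Tango) is not a NE: Lee would switch to Tango (6 > 0).
No other cell survives both best-response checks, so there are 2 pure NE.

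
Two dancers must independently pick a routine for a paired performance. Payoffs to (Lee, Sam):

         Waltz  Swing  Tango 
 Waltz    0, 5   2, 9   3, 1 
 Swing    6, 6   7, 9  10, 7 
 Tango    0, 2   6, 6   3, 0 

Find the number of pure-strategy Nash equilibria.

Both Swing: Lee gets 7 (best alternative 6); Sam gets 9 (best alternative 7). Neither deviates — NE.
Both Tango is not a NE: Lee would switch to Swing (10 > 3).
No other cell survives both best-response checks, so there is 1 pure NE.

1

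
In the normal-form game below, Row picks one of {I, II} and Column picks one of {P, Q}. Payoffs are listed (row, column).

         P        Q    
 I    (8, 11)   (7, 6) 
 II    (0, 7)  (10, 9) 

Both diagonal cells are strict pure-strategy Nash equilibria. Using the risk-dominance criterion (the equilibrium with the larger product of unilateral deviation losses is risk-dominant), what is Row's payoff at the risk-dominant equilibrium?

8

At (I, P): Row loses 8 − 0 = 8 by deviating; Column loses 11 − 6 = 5. Product = 8·5 = 40.
At (II, Q): Row loses 10 − 7 = 3 by deviating; Column loses 9 − 7 = 2. Product = 3·2 = 6.
40 > 6, so (I, P) is risk-dominant. Row's payoff there is 8.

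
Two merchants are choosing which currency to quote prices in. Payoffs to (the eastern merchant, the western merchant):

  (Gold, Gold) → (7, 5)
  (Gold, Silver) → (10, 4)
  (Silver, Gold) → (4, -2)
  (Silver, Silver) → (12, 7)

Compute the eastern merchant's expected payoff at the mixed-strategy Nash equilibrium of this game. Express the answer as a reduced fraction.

The western merchant mixes with probability q on Gold, chosen so the eastern merchant is indifferent: 7q + 10(1−q) = 4q + 12(1−q) gives q = 2/5.
The eastern merchant's expected payoff (from either row, since indifferent) is 7·2/5 + 10·3/5 = 44/5.

44/5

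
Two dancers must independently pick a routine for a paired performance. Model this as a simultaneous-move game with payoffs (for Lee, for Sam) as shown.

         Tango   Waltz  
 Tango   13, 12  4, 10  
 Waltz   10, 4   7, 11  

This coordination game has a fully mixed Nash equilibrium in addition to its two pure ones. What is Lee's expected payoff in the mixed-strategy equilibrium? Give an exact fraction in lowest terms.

17/2

Sam mixes with probability q on Tango, chosen so Lee is indifferent: 13q + 4(1−q) = 10q + 7(1−q) gives q = 1/2.
Lee's expected payoff (from either row, since indifferent) is 13·1/2 + 4·1/2 = 17/2.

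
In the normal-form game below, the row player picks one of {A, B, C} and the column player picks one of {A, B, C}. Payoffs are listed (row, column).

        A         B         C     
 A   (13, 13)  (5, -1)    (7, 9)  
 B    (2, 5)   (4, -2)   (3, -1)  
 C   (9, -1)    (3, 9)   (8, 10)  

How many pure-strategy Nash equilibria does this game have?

Both A: the row player gets 13 (best alternative 9); the column player gets 13 (best alternative 9). Neither deviates — NE.
Both C: the row player gets 8 (best alternative 7); the column player gets 10 (best alternative 9). Neither deviates — NE.
Both B is not a NE: the row player would switch to A (5 > 4).
No other cell survives both best-response checks, so there are 2 pure NE.

2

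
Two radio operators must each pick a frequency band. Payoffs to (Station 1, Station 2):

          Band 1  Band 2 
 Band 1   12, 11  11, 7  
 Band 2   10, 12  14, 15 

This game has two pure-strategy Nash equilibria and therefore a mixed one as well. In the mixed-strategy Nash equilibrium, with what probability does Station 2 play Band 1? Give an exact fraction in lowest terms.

3/5

Station 2's mix q on Band 1 must make Station 1 indifferent between Band 1 and Band 2.
Station 1's payoff from Band 1: 12q + 11(1−q). From Band 2: 10q + 14(1−q).
Set equal: 2q = 3(1−q) → q = 3/5.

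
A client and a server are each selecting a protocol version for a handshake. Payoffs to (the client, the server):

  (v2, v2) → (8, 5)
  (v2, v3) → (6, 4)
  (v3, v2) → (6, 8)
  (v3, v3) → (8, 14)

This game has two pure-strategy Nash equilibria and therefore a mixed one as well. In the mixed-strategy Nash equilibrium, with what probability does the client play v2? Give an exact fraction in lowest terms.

6/7

The client's mix p on v2 must make the server indifferent between v2 and v3.
The server's payoff from v2: 5p + 8(1−p). From v3: 4p + 14(1−p).
Set equal: 1p = 6(1−p) → p = 6/7.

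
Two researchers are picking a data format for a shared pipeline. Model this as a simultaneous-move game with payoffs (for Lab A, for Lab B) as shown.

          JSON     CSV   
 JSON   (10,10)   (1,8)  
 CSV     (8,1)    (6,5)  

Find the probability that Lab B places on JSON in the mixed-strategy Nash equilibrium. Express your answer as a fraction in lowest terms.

5/7

Lab B's mix q on JSON must make Lab A indifferent between JSON and CSV.
Lab A's payoff from JSON: 10q + 1(1−q). From CSV: 8q + 6(1−q).
Set equal: 2q = 5(1−q) → q = 5/7.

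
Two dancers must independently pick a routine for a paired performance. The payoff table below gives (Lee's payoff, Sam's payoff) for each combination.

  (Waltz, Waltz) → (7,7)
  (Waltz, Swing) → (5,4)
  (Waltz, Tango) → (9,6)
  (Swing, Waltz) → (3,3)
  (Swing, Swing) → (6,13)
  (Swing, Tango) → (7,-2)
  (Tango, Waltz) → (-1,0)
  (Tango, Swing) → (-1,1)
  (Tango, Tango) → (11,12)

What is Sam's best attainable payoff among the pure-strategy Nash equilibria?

Both Waltz is a pure NE (Lee: 7 ≥ 3; Sam: 7 ≥ 6). Sam gets 7.
Both Swing is a pure NE (Lee: 6 ≥ 5; Sam: 13 ≥ 3). Sam gets 13.
Both Tango is a pure NE (Lee: 11 ≥ 9; Sam: 12 ≥ 1). Sam gets 12.
Every other cell has a profitable deviation for at least one player. Highest of {7, 13, 12} is 13.

13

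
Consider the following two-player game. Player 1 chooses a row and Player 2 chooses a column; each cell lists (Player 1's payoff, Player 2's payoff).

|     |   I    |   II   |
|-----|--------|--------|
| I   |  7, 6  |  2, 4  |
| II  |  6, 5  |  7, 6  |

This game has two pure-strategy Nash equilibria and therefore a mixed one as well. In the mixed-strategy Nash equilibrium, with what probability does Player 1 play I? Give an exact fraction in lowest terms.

1/3

Player 1's mix p on I must make Player 2 indifferent between I and II.
Player 2's payoff from I: 6p + 5(1−p). From II: 4p + 6(1−p).
Set equal: 2p = 1(1−p) → p = 1/3.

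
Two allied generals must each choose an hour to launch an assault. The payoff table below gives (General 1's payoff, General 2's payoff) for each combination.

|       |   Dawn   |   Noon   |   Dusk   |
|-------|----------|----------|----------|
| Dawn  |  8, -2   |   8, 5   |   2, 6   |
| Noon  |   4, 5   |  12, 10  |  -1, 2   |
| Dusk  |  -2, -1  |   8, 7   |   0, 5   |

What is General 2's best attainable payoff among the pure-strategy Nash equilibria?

10

(Dawn, Dusk) is a pure NE (General 1: 2 ≥ 0; General 2: 6 ≥ 5). General 2 gets 6.
Both Noon is a pure NE (General 1: 12 ≥ 8; General 2: 10 ≥ 5). General 2 gets 10.
Every other cell has a profitable deviation for at least one player. Highest of {6, 10} is 10.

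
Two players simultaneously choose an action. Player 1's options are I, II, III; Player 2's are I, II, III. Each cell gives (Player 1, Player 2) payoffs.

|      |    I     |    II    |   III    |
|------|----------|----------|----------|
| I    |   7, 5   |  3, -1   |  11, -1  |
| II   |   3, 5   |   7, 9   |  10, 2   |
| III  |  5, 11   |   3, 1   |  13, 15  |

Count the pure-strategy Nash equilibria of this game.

Both I: Player 1 gets 7 (best alternative 5); Player 2 gets 5 (best alternative -1). Neither deviates — NE.
Both II: Player 1 gets 7 (best alternative 3); Player 2 gets 9 (best alternative 5). Neither deviates — NE.
Both III: Player 1 gets 13 (best alternative 11); Player 2 gets 15 (best alternative 11). Neither deviates — NE.
(I, II) is not a NE: Player 1 would switch to II (7 > 3).
No other cell survives both best-response checks, so there are 3 pure NE.

3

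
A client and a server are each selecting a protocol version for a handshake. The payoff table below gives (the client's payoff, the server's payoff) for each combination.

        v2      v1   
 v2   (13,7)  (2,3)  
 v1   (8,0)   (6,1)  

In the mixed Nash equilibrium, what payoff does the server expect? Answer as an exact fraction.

The client mixes with probability p on v2, chosen so the server is indifferent: 7p + 0(1−p) = 3p + 1(1−p) gives p = 1/5.
The server's expected payoff is 7·1/5 + 0·4/5 = 7/5.

7/5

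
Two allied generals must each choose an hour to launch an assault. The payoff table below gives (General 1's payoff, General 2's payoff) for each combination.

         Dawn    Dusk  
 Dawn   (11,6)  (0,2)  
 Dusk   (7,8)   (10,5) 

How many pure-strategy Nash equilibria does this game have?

Both Dawn: General 1 gets 11 (best alternative 7); General 2 gets 6 (best alternative 2). Neither deviates — NE.
Both Dusk is not a NE: General 2 would switch to Dawn (8 > 5).
No other cell survives both best-response checks, so there is 1 pure NE.

1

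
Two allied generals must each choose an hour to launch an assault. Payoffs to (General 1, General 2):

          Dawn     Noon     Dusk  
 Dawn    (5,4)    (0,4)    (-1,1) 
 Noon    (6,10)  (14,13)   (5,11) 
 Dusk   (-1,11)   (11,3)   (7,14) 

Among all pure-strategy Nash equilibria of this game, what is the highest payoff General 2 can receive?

14

Both Noon is a pure NE (General 1: 14 ≥ 11; General 2: 13 ≥ 11). General 2 gets 13.
Both Dusk is a pure NE (General 1: 7 ≥ 5; General 2: 14 ≥ 11). General 2 gets 14.
Every other cell has a profitable deviation for at least one player. Highest of {13, 14} is 14.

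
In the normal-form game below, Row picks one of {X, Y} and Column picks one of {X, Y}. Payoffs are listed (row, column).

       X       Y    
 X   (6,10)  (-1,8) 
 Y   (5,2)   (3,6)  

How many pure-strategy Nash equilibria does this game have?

Both X: Row gets 6 (best alternative 5); Column gets 10 (best alternative 8). Neither deviates — NE.
Both Y: Row gets 3 (best alternative -1); Column gets 6 (best alternative 2). Neither deviates — NE.
(X, Y) is not a NE: Row would switch to Y (3 > -1).
No other cell survives both best-response checks, so there are 2 pure NE.

2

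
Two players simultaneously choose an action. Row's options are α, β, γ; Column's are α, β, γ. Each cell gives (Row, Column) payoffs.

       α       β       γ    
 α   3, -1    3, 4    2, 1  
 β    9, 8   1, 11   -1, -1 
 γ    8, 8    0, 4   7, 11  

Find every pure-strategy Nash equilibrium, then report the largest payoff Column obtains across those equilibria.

11

(α, β) is a pure NE (Row: 3 ≥ 1; Column: 4 ≥ 1). Column gets 4.
Both γ is a pure NE (Row: 7 ≥ 2; Column: 11 ≥ 8). Column gets 11.
Every other cell has a profitable deviation for at least one player. Highest of {4, 11} is 11.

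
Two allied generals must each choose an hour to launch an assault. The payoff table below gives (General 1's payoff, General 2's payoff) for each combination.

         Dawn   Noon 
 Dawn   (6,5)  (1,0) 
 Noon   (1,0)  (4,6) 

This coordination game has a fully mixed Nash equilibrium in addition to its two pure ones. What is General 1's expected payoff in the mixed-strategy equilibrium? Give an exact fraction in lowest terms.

General 2 mixes with probability q on Dawn, chosen so General 1 is indifferent: 6q + 1(1−q) = 1q + 4(1−q) gives q = 3/8.
General 1's expected payoff (from either row, since indifferent) is 6·3/8 + 1·5/8 = 23/8.

23/8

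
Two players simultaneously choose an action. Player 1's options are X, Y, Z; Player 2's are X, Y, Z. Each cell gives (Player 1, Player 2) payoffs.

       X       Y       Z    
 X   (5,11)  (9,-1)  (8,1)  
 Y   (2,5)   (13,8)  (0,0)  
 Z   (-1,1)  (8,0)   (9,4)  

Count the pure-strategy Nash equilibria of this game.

Both X: Player 1 gets 5 (best alternative 2); Player 2 gets 11 (best alternative 1). Neither deviates — NE.
Both Y: Player 1 gets 13 (best alternative 9); Player 2 gets 8 (best alternative 5). Neither deviates — NE.
Both Z: Player 1 gets 9 (best alternative 8); Player 2 gets 4 (best alternative 1). Neither deviates — NE.
(Y, X) is not a NE: Player 1 would switch to X (5 > 2).
No other cell survives both best-response checks, so there are 3 pure NE.

3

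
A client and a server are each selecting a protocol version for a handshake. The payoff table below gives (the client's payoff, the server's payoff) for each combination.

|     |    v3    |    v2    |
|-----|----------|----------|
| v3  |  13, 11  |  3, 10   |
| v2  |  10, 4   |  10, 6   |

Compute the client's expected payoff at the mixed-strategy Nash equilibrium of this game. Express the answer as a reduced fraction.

10

The server mixes with probability q on v3, chosen so the client is indifferent: 13q + 3(1−q) = 10q + 10(1−q) gives q = 7/10.
The client's expected payoff (from either row, since indifferent) is 13·7/10 + 3·3/10 = 10.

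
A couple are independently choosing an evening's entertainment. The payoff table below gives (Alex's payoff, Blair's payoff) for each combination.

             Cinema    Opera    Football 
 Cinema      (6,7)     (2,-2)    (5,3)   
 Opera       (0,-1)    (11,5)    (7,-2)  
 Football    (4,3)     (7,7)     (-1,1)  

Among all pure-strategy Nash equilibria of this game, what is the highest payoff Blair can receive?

Both Cinema is a pure NE (Alex: 6 ≥ 4; Blair: 7 ≥ 3). Blair gets 7.
Both Opera is a pure NE (Alex: 11 ≥ 7; Blair: 5 ≥ -1). Blair gets 5.
Every other cell has a profitable deviation for at least one player. Highest of {7, 5} is 7.

7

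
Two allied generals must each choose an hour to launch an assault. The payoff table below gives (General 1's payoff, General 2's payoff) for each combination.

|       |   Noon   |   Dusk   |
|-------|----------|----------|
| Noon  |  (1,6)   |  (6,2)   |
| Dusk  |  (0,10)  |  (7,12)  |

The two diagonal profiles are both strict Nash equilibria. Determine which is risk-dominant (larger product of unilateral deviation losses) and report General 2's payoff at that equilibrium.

6

At both Noon: General 1 loses 1 − 0 = 1 by deviating; General 2 loses 6 − 2 = 4. Product = 1·4 = 4.
At both Dusk: General 1 loses 7 − 6 = 1 by deviating; General 2 loses 12 − 10 = 2. Product = 1·2 = 2.
4 > 2, so both Noon is risk-dominant. General 2's payoff there is 6.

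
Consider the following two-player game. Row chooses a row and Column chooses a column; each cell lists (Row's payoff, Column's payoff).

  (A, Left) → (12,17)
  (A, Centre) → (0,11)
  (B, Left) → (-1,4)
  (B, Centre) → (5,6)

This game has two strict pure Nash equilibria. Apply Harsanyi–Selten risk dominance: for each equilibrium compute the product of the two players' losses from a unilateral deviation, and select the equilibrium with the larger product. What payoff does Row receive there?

At (A, Left): Row loses 12 − (-1) = 13 by deviating; Column loses 17 − 11 = 6. Product = 13·6 = 78.
At (B, Centre): Row loses 5 − 0 = 5 by deviating; Column loses 6 − 4 = 2. Product = 5·2 = 10.
78 > 10, so (A, Left) is risk-dominant. Row's payoff there is 12.

12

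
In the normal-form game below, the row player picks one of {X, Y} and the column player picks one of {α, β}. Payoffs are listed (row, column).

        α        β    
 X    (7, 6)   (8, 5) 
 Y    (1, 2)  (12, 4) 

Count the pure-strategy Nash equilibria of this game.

(X, α): the row player gets 7 (best alternative 1); the column player gets 6 (best alternative 5). Neither deviates — NE.
(Y, β): the row player gets 12 (best alternative 8); the column player gets 4 (best alternative 2). Neither deviates — NE.
(X, β) is not a NE: the row player would switch to Y (12 > 8).
No other cell survives both best-response checks, so there are 2 pure NE.

2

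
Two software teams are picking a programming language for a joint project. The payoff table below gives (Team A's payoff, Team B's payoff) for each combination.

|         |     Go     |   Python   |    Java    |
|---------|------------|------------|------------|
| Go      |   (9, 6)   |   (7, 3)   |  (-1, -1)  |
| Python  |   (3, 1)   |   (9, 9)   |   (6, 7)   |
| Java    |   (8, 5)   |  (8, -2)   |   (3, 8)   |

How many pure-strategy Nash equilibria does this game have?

2

Both Go: Team A gets 9 (best alternative 8); Team B gets 6 (best alternative 3). Neither deviates — NE.
Both Python: Team A gets 9 (best alternative 8); Team B gets 9 (best alternative 7). Neither deviates — NE.
Both Java is not a NE: Team A would switch to Python (6 > 3).
No other cell survives both best-response checks, so there are 2 pure NE.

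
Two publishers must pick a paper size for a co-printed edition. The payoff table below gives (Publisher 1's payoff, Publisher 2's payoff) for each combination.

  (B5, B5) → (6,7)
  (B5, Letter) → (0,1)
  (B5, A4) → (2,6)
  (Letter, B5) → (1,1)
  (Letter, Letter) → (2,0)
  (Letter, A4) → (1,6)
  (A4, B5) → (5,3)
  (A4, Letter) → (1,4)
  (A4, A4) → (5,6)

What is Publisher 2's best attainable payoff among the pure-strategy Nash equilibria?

7

Both B5 is a pure NE (Publisher 1: 6 ≥ 5; Publisher 2: 7 ≥ 6). Publisher 2 gets 7.
Both A4 is a pure NE (Publisher 1: 5 ≥ 2; Publisher 2: 6 ≥ 4). Publisher 2 gets 6.
Every other cell has a profitable deviation for at least one player. Highest of {7, 6} is 7.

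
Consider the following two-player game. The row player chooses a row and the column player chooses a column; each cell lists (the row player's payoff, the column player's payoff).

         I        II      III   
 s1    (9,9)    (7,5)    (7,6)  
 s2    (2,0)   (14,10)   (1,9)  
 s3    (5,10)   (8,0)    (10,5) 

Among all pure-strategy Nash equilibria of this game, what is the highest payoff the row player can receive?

14

(s1, I) is a pure NE (the row player: 9 ≥ 5; the column player: 9 ≥ 6). The row player gets 9.
(s2, II) is a pure NE (the row player: 14 ≥ 8; the column player: 10 ≥ 9). The row player gets 14.
Every other cell has a profitable deviation for at least one player. Highest of {9, 14} is 14.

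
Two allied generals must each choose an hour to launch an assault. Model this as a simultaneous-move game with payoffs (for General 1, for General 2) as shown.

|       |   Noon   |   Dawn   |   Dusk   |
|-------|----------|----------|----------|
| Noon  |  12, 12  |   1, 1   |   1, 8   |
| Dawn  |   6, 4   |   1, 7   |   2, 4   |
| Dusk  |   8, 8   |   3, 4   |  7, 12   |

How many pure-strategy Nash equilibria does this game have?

Both Noon: General 1 gets 12 (best alternative 8); General 2 gets 12 (best alternative 8). Neither deviates — NE.
Both Dusk: General 1 gets 7 (best alternative 2); General 2 gets 12 (best alternative 8). Neither deviates — NE.
Both Dawn is not a NE: General 1 would switch to Dusk (3 > 1).
No other cell survives both best-response checks, so there are 2 pure NE.

2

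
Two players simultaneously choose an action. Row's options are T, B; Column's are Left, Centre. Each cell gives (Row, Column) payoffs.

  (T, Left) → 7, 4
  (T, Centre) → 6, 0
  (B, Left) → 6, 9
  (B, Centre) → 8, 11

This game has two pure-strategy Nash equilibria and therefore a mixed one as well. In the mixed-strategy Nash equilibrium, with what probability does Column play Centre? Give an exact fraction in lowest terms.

1/3

Column's mix q on Left must make Row indifferent between T and B.
Row's payoff from T: 7q + 6(1−q). From B: 6q + 8(1−q).
Set equal: 1q = 2(1−q) → q = 2/3.
Probability on Centre is 1 − 2/3 = 1/3.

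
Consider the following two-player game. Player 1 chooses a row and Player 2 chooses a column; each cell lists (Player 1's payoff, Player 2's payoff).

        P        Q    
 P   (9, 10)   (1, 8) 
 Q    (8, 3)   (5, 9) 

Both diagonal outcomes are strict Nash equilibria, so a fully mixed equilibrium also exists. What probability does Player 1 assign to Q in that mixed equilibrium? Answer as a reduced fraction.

Player 1's mix p on P must make Player 2 indifferent between P and Q.
Player 2's payoff from P: 10p + 3(1−p). From Q: 8p + 9(1−p).
Set equal: 2p = 6(1−p) → p = 6/8 = 3/4.
Probability on Q is 1 − 3/4 = 1/4.

1/4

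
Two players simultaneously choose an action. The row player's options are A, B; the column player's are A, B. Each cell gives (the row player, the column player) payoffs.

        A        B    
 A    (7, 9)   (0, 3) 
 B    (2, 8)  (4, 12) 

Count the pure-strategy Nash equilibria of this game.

Both A: the row player gets 7 (best alternative 2); the column player gets 9 (best alternative 3). Neither deviates — NE.
Both B: the row player gets 4 (best alternative 0); the column player gets 12 (best alternative 8). Neither deviates — NE.
(A, B) is not a NE: the row player would switch to B (4 > 0).
No other cell survives both best-response checks, so there are 2 pure NE.

2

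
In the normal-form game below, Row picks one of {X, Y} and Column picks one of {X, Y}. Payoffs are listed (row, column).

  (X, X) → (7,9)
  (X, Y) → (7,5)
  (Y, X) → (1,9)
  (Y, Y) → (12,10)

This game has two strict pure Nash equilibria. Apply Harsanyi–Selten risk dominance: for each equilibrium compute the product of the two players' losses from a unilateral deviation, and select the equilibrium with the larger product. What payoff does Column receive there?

9

At both X: Row loses 7 − 1 = 6 by deviating; Column loses 9 − 5 = 4. Product = 6·4 = 24.
At both Y: Row loses 12 − 7 = 5 by deviating; Column loses 10 − 9 = 1. Product = 5·1 = 5.
24 > 5, so both X is risk-dominant. Column's payoff there is 9.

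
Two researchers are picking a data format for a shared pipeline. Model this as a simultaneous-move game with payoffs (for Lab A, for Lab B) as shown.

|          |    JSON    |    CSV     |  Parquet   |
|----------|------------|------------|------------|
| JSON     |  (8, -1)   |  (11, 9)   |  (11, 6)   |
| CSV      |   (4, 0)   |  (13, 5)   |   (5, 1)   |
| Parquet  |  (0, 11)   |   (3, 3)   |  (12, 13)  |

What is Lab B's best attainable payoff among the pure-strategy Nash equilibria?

Both CSV is a pure NE (Lab A: 13 ≥ 11; Lab B: 5 ≥ 1). Lab B gets 5.
Both Parquet is a pure NE (Lab A: 12 ≥ 11; Lab B: 13 ≥ 11). Lab B gets 13.
Every other cell has a profitable deviation for at least one player. Highest of {5, 13} is 13.

13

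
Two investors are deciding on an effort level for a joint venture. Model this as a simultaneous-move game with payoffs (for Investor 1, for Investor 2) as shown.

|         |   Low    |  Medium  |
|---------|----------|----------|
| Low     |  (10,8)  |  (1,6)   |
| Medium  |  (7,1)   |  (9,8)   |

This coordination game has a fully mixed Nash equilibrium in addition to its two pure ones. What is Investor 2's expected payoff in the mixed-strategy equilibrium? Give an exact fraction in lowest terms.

58/9

Investor 1 mixes with probability p on Low, chosen so Investor 2 is indifferent: 8p + 1(1−p) = 6p + 8(1−p) gives p = 7/9.
Investor 2's expected payoff is 8·7/9 + 1·2/9 = 58/9.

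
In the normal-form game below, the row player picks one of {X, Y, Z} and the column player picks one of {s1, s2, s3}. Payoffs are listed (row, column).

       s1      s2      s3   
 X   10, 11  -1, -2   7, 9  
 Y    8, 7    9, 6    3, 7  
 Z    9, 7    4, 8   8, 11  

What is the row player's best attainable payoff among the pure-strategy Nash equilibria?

(X, s1) is a pure NE (the row player: 10 ≥ 9; the column player: 11 ≥ 9). The row player gets 10.
(Z, s3) is a pure NE (the row player: 8 ≥ 7; the column player: 11 ≥ 8). The row player gets 8.
Every other cell has a profitable deviation for at least one player. Highest of {10, 8} is 10.

10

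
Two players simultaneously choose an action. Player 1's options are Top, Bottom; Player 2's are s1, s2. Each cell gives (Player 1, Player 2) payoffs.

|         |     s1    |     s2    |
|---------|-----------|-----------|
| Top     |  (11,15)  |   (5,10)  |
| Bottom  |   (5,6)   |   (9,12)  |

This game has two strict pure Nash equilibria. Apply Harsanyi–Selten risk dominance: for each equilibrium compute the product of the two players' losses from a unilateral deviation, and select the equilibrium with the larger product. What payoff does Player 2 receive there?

At (Top, s1): Player 1 loses 11 − 5 = 6 by deviating; Player 2 loses 15 − 10 = 5. Product = 6·5 = 30.
At (Bottom, s2): Player 1 loses 9 − 5 = 4 by deviating; Player 2 loses 12 − 6 = 6. Product = 4·6 = 24.
30 > 24, so (Top, s1) is risk-dominant. Player 2's payoff there is 15.

15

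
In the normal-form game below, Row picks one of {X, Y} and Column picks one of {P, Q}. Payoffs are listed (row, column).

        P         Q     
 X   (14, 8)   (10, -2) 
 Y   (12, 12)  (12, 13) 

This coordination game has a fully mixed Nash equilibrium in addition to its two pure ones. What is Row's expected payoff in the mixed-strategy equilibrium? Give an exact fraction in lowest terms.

Column mixes with probability q on P, chosen so Row is indifferent: 14q + 10(1−q) = 12q + 12(1−q) gives q = 1/2.
Row's expected payoff (from either row, since indifferent) is 14·1/2 + 10·1/2 = 12.

12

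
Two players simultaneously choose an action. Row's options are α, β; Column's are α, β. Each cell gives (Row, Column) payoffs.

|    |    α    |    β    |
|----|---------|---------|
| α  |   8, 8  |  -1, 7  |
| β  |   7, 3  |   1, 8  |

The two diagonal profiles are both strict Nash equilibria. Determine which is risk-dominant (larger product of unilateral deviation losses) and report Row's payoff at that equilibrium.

At both α: Row loses 8 − 7 = 1 by deviating; Column loses 8 − 7 = 1. Product = 1·1 = 1.
At both β: Row loses 1 − (-1) = 2 by deviating; Column loses 8 − 3 = 5. Product = 2·5 = 10.
10 > 1, so both β is risk-dominant. Row's payoff there is 1.

1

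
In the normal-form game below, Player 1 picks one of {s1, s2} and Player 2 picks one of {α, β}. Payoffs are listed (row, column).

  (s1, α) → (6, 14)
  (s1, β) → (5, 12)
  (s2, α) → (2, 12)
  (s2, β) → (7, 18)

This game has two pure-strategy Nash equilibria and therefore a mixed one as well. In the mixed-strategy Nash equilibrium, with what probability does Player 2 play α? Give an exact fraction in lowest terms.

Player 2's mix q on α must make Player 1 indifferent between s1 and s2.
Player 1's payoff from s1: 6q + 5(1−q). From s2: 2q + 7(1−q).
Set equal: 4q = 2(1−q) → q = 2/6 = 1/3.

1/3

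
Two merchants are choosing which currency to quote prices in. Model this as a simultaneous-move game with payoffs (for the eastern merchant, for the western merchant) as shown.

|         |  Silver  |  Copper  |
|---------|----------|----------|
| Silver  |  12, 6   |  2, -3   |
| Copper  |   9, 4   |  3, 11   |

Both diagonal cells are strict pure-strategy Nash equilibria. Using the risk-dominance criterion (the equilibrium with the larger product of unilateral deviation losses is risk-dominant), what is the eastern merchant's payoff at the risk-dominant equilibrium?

At both Silver: the eastern merchant loses 12 − 9 = 3 by deviating; the western merchant loses 6 − (-3) = 9. Product = 3·9 = 27.
At both Copper: the eastern merchant loses 3 − 2 = 1 by deviating; the western merchant loses 11 − 4 = 7. Product = 1·7 = 7.
27 > 7, so both Silver is risk-dominant. The eastern merchant's payoff there is 12.

12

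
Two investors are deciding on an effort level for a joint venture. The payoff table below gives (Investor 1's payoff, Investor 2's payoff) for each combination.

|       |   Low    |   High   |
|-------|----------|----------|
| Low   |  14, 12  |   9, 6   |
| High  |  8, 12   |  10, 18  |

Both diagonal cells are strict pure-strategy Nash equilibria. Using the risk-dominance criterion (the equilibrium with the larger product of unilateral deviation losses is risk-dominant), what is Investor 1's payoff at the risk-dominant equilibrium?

14

At both Low: Investor 1 loses 14 − 8 = 6 by deviating; Investor 2 loses 12 − 6 = 6. Product = 6·6 = 36.
At both High: Investor 1 loses 10 − 9 = 1 by deviating; Investor 2 loses 18 − 12 = 6. Product = 1·6 = 6.
36 > 6, so both Low is risk-dominant. Investor 1's payoff there is 14.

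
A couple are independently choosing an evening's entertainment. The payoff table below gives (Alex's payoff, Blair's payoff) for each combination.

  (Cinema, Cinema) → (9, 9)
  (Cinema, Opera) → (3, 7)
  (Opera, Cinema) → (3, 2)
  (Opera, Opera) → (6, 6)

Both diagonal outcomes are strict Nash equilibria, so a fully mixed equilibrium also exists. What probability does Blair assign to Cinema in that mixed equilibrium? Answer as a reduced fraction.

1/3

Blair's mix q on Cinema must make Alex indifferent between Cinema and Opera.
Alex's payoff from Cinema: 9q + 3(1−q). From Opera: 3q + 6(1−q).
Set equal: 6q = 3(1−q) → q = 3/9 = 1/3.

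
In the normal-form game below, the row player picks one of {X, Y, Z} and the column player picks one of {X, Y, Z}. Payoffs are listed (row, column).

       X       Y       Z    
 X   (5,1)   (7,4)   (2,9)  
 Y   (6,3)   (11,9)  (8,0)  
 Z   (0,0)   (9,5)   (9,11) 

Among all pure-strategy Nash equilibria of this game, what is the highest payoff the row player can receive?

Both Y is a pure NE (the row player: 11 ≥ 9; the column player: 9 ≥ 3). The row player gets 11.
Both Z is a pure NE (the row player: 9 ≥ 8; the column player: 11 ≥ 5). The row player gets 9.
Every other cell has a profitable deviation for at least one player. Highest of {11, 9} is 11.

11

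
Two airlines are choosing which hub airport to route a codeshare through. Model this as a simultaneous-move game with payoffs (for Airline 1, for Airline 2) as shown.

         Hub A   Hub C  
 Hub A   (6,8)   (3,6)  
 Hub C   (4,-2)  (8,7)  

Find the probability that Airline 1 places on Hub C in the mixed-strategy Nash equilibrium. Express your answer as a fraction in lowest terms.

Airline 1's mix p on Hub A must make Airline 2 indifferent between Hub A and Hub C.
Airline 2's payoff from Hub A: 8p + (-2)(1−p). From Hub C: 6p + 7(1−p).
Set equal: 2p = 9(1−p) → p = 9/11.
Probability on Hub C is 1 − 9/11 = 2/11.

2/11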